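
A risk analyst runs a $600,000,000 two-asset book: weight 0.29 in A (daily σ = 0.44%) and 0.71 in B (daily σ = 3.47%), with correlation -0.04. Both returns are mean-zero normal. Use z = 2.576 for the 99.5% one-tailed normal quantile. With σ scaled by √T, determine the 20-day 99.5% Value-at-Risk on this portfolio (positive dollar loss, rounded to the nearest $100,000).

σ_p = √(0.29²·0.44² + 0.71²·3.47² + 2·-0.04·0.29·0.71·0.44·3.47) = 2.462%.
σ_{20d} = 2.462% × √20 = 11.010%.
VaR = 2.576 × 11.010% = 28.362%; on $600,000,000 that is $170,172,000.

$170,200,000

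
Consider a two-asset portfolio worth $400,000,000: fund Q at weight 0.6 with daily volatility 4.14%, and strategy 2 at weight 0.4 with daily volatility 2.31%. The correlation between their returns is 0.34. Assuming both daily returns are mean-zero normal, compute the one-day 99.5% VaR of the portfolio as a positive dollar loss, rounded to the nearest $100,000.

$30,200,000

σ_p² = 0.6²·4.14² + 0.4²·2.31² + 2·0.34·0.6·0.4·4.14·2.31 = 8.5848 (%²).
σ_p = √8.5848 = 2.930%.
At 99.5%, z = 2.576.
VaR = 2.576 × 2.930% = 7.548%; on $400,000,000 that is $30,192,000.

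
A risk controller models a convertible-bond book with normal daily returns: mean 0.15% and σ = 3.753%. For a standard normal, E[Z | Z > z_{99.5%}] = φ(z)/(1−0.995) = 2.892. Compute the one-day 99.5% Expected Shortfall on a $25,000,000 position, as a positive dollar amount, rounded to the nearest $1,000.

$2,676,000

ES = −(0.15%) + 3.753% × 2.892 = 10.704%.
On $25,000,000: 0.10704 × $25,000,000 = $2,676,000.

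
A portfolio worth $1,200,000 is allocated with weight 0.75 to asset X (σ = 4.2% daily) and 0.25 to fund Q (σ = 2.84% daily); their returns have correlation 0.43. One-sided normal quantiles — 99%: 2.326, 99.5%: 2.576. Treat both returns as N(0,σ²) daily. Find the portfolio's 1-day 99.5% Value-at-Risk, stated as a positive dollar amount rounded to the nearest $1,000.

σ_p² = 0.75²·4.2² + 0.25²·2.84² + 2·0.43·0.75·0.25·4.2·2.84 = 12.3500 (%²).
σ_p = √12.3500 = 3.514%.
VaR = 2.576 × 3.514% = 9.052%; on $1,200,000 that is $108,624.

$109,000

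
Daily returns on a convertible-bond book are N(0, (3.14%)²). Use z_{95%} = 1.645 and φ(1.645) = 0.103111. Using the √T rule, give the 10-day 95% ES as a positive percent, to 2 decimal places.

σ_{10d} = 3.14% × √10 = 9.930%.
ES multiplier = φ(z)/(1−α) = 0.103111/0.05 = 2.062.
ES = 9.930% × 2.062 = 20.476%.

20.48%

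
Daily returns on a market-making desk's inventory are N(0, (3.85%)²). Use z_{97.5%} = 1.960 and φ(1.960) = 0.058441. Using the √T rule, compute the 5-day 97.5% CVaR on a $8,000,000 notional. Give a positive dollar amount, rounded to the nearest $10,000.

$1,610,000

σ_{5d} = 3.85% × √5 = 8.609%.
ES multiplier = φ(z)/(1−α) = 0.058441/0.025 = 2.338.
ES = 8.609% × 2.338 = 20.128%; on $8,000,000: $1,610,240.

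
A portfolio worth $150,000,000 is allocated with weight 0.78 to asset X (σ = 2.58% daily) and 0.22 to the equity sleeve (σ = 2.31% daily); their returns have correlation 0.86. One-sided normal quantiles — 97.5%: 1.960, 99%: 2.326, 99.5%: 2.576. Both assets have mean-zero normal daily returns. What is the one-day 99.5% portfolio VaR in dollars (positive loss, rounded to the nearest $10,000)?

σ_p² = 0.78²·2.58² + 0.22²·2.31² + 2·0.86·0.78·0.22·2.58·2.31 = 6.0671 (%²).
σ_p = √6.0671 = 2.463%.
VaR = 2.576 × 2.463% = 6.345%; on $150,000,000 that is $9,517,500.

$9,520,000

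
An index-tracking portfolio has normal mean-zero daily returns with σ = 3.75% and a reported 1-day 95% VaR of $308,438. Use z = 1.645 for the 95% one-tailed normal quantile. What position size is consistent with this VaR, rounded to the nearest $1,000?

VaR as a fraction of value: z·σ = 1.645 × 3.75% = 6.16875%.
Position = $308,438 / 0.0616875 = $5,000,008.

$5,000,000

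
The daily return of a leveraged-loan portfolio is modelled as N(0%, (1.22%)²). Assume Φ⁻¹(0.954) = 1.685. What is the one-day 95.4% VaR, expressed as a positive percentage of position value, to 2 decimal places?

2.06%

VaR = z·σ = 1.685 × 1.22% = 2.056%.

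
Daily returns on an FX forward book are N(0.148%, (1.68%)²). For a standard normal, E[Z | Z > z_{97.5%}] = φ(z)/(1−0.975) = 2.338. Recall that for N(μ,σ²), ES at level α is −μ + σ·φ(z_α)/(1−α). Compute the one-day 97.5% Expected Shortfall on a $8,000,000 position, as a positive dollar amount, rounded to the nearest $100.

$302,400

ES = −(0.148%) + 1.68% × 2.338 = 3.780%.
On $8,000,000: 0.03780 × $8,000,000 = $302,400.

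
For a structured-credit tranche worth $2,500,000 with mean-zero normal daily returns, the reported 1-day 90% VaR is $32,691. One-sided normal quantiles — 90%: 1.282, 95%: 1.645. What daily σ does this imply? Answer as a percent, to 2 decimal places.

VaR as a fraction: $32,691 / $2,500,000 = 1.308%.
σ = VaR / z = 1.308% / 1.282 = 1.020%.

1.02%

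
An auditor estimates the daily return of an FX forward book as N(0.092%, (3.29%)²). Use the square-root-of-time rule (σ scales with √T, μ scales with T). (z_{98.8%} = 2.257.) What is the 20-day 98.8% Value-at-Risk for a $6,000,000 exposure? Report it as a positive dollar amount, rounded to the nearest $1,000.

σ_{20d} = 3.29% × √20 = 14.713%; μ_{20d} = 20 × 0.092% = 1.840%.
VaR = −(1.840%) + 2.257 × 14.713% = 31.367%.
On $6,000,000: 0.31367 × $6,000,000 = $1,882,020.

$1,882,000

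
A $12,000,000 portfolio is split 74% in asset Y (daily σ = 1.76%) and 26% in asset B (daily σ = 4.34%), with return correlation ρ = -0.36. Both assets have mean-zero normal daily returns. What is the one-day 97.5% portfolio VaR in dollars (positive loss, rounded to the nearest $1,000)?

σ_p² = 0.74²·1.76² + 0.26²·4.34² + 2·-0.36·0.74·0.26·1.76·4.34 = 1.9114 (%²).
σ_p = √1.9114 = 1.383%.
At 97.5%, z = 1.960.
VaR = 1.960 × 1.383% = 2.711%; on $12,000,000 that is $325,320.

$325,000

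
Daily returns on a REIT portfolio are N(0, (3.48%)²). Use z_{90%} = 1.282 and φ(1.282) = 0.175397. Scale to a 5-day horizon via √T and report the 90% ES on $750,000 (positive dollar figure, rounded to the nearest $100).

$102,400

σ_{5d} = 3.48% × √5 = 7.782%.
ES multiplier = φ(z)/(1−α) = 0.175397/0.1 = 1.754.
ES = 7.782% × 1.754 = 13.650%; on $750,000: $102,375.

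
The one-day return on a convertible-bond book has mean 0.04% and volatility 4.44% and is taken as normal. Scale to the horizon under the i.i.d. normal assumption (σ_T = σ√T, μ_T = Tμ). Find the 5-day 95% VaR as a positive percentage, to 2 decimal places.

16.13%

At 95%, z = 1.645.
σ_{5d} = 4.44% × √5 = 9.928%; μ_{5d} = 5 × 0.04% = 0.200%.
VaR = −(0.200%) + 1.645 × 9.928% = 16.132%.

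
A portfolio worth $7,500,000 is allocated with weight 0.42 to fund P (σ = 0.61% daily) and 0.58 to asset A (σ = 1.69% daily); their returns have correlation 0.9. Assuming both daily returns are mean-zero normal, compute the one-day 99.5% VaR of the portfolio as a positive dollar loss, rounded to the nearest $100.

$234,900

σ_p² = 0.42²·0.61² + 0.58²·1.69² + 2·0.9·0.42·0.58·0.61·1.69 = 1.4785 (%²).
σ_p = √1.4785 = 1.216%.
At 99.5%, z = 2.576.
VaR = 2.576 × 1.216% = 3.132%; on $7,500,000 that is $234,900.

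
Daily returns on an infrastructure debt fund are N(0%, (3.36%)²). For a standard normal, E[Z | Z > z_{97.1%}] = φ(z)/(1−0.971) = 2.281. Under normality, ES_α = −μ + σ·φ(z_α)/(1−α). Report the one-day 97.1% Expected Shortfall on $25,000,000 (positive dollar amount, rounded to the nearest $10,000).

ES = 3.36% × 2.281 = 7.664%.
On $25,000,000: 0.07664 × $25,000,000 = $1,916,000.

$1,920,000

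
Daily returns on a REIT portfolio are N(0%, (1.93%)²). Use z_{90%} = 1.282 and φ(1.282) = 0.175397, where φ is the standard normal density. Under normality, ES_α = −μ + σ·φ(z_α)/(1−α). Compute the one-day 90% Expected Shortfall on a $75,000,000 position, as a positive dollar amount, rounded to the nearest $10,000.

$2,540,000

Tail multiplier: φ(z)/(1−α) = 0.175397 / 0.1 = 1.754.
ES = 1.93% × 1.754 = 3.385%.
On $75,000,000: 0.03385 × $75,000,000 = $2,538,750.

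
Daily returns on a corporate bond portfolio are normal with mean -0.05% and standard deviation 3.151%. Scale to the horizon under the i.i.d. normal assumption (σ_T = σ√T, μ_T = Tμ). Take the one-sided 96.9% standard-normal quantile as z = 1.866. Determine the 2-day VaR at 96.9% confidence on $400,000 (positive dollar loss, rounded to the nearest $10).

σ_{2d} = 3.151% × √2 = 4.456%; μ_{2d} = 2 × -0.05% = -0.100%.
VaR = −(-0.100%) + 1.866 × 4.456% = 8.415%.
On $400,000: 0.08415 × $400,000 = $33,660.

$33,660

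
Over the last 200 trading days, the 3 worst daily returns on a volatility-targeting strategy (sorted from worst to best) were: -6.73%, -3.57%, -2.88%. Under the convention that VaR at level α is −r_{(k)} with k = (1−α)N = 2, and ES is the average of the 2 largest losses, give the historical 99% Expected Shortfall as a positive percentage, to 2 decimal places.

5.15%

The 2 worst returns sum to -10.30%.
ES = −(-10.30%) / 2 = 5.15%.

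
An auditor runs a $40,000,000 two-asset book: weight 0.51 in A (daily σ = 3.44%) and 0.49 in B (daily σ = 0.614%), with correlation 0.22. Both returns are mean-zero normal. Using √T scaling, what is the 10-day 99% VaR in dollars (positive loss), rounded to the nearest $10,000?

σ_p = √(0.51²·3.44² + 0.49²·0.614² + 2·0.22·0.51·0.49·3.44·0.614) = 1.844%.
σ_{10d} = 1.844% × √10 = 5.831%.
z(99%) = 2.326.
VaR = 2.326 × 5.831% = 13.563%; on $40,000,000 that is $5,425,200.

$5,430,000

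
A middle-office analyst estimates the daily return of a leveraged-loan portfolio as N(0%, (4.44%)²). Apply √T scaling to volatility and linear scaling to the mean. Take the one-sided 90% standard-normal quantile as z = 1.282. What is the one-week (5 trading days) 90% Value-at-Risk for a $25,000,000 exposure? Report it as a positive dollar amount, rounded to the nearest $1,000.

σ_{5d} = 4.44% × √5 = 9.928%.
VaR = 1.282 × 9.928% = 12.728%.
On $25,000,000: 0.12728 × $25,000,000 = $3,182,000.

$3,182,000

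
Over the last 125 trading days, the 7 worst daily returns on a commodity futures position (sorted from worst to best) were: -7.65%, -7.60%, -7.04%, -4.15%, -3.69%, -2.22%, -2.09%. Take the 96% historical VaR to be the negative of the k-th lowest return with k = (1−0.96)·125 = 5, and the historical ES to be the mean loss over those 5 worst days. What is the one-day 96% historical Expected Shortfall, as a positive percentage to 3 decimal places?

The 5 worst returns sum to -30.13%.
ES = −(-30.13%) / 5 = 6.026%.

6.026%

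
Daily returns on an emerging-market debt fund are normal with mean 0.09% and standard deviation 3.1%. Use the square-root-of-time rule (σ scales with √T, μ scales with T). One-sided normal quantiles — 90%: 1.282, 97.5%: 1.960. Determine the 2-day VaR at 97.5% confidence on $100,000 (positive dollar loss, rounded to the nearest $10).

$8,410

σ_{2d} = 3.1% × √2 = 4.384%; μ_{2d} = 2 × 0.09% = 0.180%.
VaR = −(0.180%) + 1.960 × 4.384% = 8.413%.
On $100,000: 0.08413 × $100,000 = $8,413.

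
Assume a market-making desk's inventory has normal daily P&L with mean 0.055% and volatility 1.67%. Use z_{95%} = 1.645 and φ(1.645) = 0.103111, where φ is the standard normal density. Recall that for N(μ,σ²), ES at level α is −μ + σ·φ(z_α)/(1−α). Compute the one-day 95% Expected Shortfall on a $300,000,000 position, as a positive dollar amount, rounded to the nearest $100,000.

$10,200,000

Tail multiplier: φ(z)/(1−α) = 0.103111 / 0.05 = 2.062.
ES = −(0.055%) + 1.67% × 2.062 = 3.389%.
On $300,000,000: 0.03389 × $300,000,000 = $10,167,000.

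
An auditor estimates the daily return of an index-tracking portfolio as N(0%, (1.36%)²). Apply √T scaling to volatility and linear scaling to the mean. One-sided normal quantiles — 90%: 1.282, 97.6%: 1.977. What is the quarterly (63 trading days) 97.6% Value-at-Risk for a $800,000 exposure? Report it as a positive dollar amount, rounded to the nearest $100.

$170,700

σ_{63d} = 1.36% × √63 = 10.795%.
VaR = 1.977 × 10.795% = 21.342%.
On $800,000: 0.21342 × $800,000 = $170,736.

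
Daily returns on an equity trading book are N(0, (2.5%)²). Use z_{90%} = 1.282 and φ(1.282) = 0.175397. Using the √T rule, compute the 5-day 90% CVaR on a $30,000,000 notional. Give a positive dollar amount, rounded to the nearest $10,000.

σ_{5d} = 2.5% × √5 = 5.590%.
ES multiplier = φ(z)/(1−α) = 0.175397/0.1 = 1.754.
ES = 5.590% × 1.754 = 9.805%; on $30,000,000: $2,941,500.

$2,940,000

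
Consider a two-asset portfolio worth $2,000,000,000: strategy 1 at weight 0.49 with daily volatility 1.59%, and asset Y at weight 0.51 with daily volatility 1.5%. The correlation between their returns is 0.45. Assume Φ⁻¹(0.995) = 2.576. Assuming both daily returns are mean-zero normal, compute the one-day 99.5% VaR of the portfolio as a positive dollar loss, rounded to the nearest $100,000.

σ_p² = 0.49²·1.59² + 0.51²·1.5² + 2·0.45·0.49·0.51·1.59·1.5 = 1.7286 (%²).
σ_p = √1.7286 = 1.315%.
VaR = 2.576 × 1.315% = 3.387%; on $2,000,000,000 that is $67,740,000.

$67,700,000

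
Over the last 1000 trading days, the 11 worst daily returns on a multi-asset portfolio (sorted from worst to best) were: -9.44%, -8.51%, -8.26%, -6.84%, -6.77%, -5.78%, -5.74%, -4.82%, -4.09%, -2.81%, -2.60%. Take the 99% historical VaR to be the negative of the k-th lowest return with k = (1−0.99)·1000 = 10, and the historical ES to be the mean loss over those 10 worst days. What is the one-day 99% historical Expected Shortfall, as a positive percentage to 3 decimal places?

The 10 worst returns sum to -63.06%.
ES = −(-63.06%) / 10 = 6.306%.

6.306%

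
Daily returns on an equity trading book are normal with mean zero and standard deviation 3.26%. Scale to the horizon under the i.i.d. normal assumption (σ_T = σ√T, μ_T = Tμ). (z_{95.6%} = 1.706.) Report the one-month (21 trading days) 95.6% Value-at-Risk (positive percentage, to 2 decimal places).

25.49%

σ_{21d} = 3.26% × √21 = 14.939%.
VaR = 1.706 × 14.939% = 25.486%.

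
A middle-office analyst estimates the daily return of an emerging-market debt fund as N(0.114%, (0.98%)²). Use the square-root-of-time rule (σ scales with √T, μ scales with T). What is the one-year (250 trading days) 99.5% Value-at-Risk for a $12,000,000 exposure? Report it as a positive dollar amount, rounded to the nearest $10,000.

$1,370,000

At 99.5%, z = 2.576.
σ_{250d} = 0.98% × √250 = 15.495%; μ_{250d} = 250 × 0.114% = 28.500%.
VaR = −(28.500%) + 2.576 × 15.495% = 11.415%.
On $12,000,000: 0.11415 × $12,000,000 = $1,369,800.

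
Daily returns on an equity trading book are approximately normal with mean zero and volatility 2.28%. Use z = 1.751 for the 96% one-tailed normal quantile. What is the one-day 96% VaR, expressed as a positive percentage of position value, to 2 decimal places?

3.99%

VaR = z·σ = 1.751 × 2.28% = 3.992%.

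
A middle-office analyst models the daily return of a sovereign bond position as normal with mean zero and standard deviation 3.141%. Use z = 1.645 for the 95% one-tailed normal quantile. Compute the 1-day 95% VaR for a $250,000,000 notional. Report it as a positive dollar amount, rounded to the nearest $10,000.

$12,920,000

VaR = z·σ = 1.645 × 3.141% = 5.167%.
On $250,000,000: 0.05167 × $250,000,000 = $12,917,500.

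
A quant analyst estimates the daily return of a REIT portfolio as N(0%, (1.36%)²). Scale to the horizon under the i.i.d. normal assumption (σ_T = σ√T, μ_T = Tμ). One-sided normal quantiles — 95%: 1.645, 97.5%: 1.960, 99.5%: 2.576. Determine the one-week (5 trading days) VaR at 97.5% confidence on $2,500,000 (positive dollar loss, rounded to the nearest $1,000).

$149,000

σ_{5d} = 1.36% × √5 = 3.041%.
VaR = 1.960 × 3.041% = 5.960%.
On $2,500,000: 0.05960 × $2,500,000 = $149,000.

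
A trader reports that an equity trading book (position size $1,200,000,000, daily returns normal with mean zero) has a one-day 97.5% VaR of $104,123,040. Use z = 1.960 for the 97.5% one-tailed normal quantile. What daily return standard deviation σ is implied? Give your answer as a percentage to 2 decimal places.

VaR as a fraction: $104,123,040 / $1,200,000,000 = 8.677%.
σ = VaR / z = 8.677% / 1.960 = 4.427%.

4.43%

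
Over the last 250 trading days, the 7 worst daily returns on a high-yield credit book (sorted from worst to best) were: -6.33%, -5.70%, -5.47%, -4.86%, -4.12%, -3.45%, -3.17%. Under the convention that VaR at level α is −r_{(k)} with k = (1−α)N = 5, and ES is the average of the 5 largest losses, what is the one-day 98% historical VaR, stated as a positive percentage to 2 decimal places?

k = 5; the 5th lowest return is -4.12%, so VaR = 4.12%.

4.12%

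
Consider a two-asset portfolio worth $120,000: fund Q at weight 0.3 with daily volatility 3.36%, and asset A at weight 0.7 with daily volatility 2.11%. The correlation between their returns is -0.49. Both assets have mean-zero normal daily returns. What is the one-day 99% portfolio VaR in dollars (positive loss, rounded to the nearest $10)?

$3,680

σ_p² = 0.3²·3.36² + 0.7²·2.11² + 2·-0.49·0.3·0.7·3.36·2.11 = 1.7386 (%²).
σ_p = √1.7386 = 1.319%.
At 99%, z = 2.326.
VaR = 2.326 × 1.319% = 3.068%; on $120,000 that is $3,682.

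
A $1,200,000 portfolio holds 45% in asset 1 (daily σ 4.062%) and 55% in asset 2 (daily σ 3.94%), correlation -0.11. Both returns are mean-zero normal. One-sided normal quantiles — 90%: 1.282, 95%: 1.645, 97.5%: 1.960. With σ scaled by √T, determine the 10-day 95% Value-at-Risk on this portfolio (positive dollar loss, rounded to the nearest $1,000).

σ_p = √(0.45²·4.062² + 0.55²·3.94² + 2·-0.11·0.45·0.55·4.062·3.94) = 2.677%.
σ_{10d} = 2.677% × √10 = 8.465%.
VaR = 1.645 × 8.465% = 13.925%; on $1,200,000 that is $167,100.

$167,000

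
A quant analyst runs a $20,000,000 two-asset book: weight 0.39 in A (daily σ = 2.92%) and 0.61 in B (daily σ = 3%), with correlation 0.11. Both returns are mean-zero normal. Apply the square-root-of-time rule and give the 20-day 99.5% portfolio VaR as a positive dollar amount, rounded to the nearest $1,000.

$5,205,000

σ_p = √(0.39²·2.92² + 0.61²·3² + 2·0.11·0.39·0.61·2.92·3) = 2.259%.
σ_{20d} = 2.259% × √20 = 10.103%.
z(99.5%) = 2.576.
VaR = 2.576 × 10.103% = 26.025%; on $20,000,000 that is $5,205,000.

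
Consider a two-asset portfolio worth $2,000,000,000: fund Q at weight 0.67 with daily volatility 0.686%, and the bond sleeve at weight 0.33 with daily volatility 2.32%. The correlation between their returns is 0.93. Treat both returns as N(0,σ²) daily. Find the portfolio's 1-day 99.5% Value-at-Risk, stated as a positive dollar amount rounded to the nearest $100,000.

$62,100,000

σ_p² = 0.67²·0.686² + 0.33²·2.32² + 2·0.93·0.67·0.33·0.686·2.32 = 1.4519 (%²).
σ_p = √1.4519 = 1.205%.
At 99.5%, z = 2.576.
VaR = 2.576 × 1.205% = 3.104%; on $2,000,000,000 that is $62,080,000.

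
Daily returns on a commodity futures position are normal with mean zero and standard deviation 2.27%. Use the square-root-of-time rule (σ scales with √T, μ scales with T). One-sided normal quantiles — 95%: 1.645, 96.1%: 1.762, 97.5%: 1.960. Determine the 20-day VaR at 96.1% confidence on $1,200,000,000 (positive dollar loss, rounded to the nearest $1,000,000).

$215,000,000

σ_{20d} = 2.27% × √20 = 10.152%.
VaR = 1.762 × 10.152% = 17.888%.
On $1,200,000,000: 0.17888 × $1,200,000,000 = $214,656,000.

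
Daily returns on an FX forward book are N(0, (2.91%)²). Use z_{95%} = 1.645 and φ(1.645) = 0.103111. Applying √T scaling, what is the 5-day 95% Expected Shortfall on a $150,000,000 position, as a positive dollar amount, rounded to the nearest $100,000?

σ_{5d} = 2.91% × √5 = 6.507%.
ES multiplier = φ(z)/(1−α) = 0.103111/0.05 = 2.062.
ES = 6.507% × 2.062 = 13.417%; on $150,000,000: $20,125,500.

$20,100,000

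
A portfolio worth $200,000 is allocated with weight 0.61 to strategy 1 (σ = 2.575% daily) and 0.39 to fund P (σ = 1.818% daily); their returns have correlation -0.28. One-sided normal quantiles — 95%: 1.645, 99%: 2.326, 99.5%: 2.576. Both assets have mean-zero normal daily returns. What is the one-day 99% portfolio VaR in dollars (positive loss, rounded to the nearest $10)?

σ_p² = 0.61²·2.575² + 0.39²·1.818² + 2·-0.28·0.61·0.39·2.575·1.818 = 2.3463 (%²).
σ_p = √2.3463 = 1.532%.
VaR = 2.326 × 1.532% = 3.563%; on $200,000 that is $7,126.

$7,130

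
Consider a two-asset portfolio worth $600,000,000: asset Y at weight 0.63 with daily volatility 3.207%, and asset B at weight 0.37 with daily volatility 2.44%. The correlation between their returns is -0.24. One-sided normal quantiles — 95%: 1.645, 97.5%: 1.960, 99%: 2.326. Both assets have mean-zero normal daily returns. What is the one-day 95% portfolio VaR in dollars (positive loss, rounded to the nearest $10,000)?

σ_p² = 0.63²·3.207² + 0.37²·2.44² + 2·-0.24·0.63·0.37·3.207·2.44 = 4.0216 (%²).
σ_p = √4.0216 = 2.005%.
VaR = 1.645 × 2.005% = 3.298%; on $600,000,000 that is $19,788,000.

$19,790,000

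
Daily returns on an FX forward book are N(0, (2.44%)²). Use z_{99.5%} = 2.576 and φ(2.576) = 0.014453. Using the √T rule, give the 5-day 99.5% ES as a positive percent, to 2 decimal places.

σ_{5d} = 2.44% × √5 = 5.456%.
ES multiplier = φ(z)/(1−α) = 0.014453/0.005 = 2.891.
ES = 5.456% × 2.891 = 15.773%.

15.77%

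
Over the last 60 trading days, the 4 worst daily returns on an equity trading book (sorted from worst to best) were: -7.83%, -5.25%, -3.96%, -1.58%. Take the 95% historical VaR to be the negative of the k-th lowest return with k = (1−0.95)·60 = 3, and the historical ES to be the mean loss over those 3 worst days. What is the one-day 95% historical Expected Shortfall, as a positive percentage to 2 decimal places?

5.68%

The 3 worst returns sum to -17.04%.
ES = −(-17.04%) / 3 = 5.68%.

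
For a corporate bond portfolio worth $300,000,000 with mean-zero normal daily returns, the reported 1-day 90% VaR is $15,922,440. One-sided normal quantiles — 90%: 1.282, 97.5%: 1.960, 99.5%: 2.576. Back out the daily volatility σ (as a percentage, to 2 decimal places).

4.14%

VaR as a fraction: $15,922,440 / $300,000,000 = 5.307%.
σ = VaR / z = 5.307% / 1.282 = 4.140%.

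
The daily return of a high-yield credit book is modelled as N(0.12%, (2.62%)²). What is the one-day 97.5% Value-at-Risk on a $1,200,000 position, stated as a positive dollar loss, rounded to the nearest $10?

$60,180

At 97.5% one-sided, z = 1.960.
VaR = −μ + z·σ = −(0.12%) + 1.960 × 2.62% = 5.015%.
On $1,200,000: 0.05015 × $1,200,000 = $60,180.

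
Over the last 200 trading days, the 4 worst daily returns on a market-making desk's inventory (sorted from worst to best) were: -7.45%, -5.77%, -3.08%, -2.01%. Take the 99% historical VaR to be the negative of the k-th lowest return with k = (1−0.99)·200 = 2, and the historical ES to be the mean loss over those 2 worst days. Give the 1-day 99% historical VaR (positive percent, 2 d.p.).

5.77%

k = 2; the 2nd lowest return is -5.77%, so VaR = 5.77%.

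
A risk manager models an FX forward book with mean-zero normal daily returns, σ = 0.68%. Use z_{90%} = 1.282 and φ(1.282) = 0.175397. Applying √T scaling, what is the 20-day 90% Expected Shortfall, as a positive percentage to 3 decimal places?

σ_{20d} = 0.68% × √20 = 3.041%.
ES multiplier = φ(z)/(1−α) = 0.175397/0.1 = 1.754.
ES = 3.041% × 1.754 = 5.334%.

5.334%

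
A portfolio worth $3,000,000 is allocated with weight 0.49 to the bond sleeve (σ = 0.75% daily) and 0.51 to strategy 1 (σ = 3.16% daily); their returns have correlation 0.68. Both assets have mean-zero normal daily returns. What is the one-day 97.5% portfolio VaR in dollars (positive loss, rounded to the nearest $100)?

$110,600

σ_p² = 0.49²·0.75² + 0.51²·3.16² + 2·0.68·0.49·0.51·0.75·3.16 = 3.5378 (%²).
σ_p = √3.5378 = 1.881%.
At 97.5%, z = 1.960.
VaR = 1.960 × 1.881% = 3.687%; on $3,000,000 that is $110,610.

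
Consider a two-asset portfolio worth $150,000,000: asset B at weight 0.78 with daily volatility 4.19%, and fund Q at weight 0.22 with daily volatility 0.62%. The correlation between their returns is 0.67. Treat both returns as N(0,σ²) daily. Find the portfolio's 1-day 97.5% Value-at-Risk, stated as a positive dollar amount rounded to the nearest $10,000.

$9,880,000

σ_p² = 0.78²·4.19² + 0.22²·0.62² + 2·0.67·0.78·0.22·4.19·0.62 = 11.2971 (%²).
σ_p = √11.2971 = 3.361%.
At 97.5%, z = 1.960.
VaR = 1.960 × 3.361% = 6.588%; on $150,000,000 that is $9,882,000.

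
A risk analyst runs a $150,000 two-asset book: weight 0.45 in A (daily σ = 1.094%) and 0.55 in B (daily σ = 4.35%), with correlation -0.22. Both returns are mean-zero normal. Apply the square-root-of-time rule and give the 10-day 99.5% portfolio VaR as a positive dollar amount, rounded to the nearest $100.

σ_p = √(0.45²·1.094² + 0.55²·4.35² + 2·-0.22·0.45·0.55·1.094·4.35) = 2.334%.
σ_{10d} = 2.334% × √10 = 7.381%.
z(99.5%) = 2.576.
VaR = 2.576 × 7.381% = 19.013%; on $150,000 that is $28,520.

$28,500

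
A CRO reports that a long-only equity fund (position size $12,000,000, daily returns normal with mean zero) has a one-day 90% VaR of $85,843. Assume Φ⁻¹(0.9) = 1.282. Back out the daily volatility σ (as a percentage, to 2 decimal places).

0.56%

VaR as a fraction: $85,843 / $12,000,000 = 0.715%.
σ = VaR / z = 0.715% / 1.282 = 0.558%.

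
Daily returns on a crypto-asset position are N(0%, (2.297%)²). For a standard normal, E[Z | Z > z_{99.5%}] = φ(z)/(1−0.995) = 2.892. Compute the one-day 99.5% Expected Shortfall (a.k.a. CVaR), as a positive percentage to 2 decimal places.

6.64%

ES = 2.297% × 2.892 = 6.643%.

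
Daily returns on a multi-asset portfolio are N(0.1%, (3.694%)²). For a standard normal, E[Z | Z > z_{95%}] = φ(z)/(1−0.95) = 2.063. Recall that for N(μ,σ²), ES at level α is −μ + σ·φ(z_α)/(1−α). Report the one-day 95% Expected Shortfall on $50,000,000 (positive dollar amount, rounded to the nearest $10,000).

ES = −(0.1%) + 3.694% × 2.063 = 7.521%.
On $50,000,000: 0.07521 × $50,000,000 = $3,760,500.

$3,760,000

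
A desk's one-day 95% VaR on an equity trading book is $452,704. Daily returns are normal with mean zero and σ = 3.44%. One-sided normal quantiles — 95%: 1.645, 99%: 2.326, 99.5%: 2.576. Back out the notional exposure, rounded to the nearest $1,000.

VaR as a fraction of value: z·σ = 1.645 × 3.44% = 5.6588%.
Position = $452,704 / 0.056588 = $8,000,000.

$8,000,000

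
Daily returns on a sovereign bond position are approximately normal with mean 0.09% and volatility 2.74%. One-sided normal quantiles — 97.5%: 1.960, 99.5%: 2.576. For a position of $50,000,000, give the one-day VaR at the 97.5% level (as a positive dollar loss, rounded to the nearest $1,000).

VaR = −μ + z·σ = −(0.09%) + 1.960 × 2.74% = 5.280%.
On $50,000,000: 0.05280 × $50,000,000 = $2,640,000.

$2,640,000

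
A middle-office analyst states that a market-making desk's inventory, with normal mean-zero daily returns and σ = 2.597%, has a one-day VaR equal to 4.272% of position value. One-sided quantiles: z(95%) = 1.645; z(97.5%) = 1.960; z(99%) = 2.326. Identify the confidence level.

Implied z = VaR/σ = 4.272 / 2.597 = 1.645.
This matches z(95%) = 1.645.

95%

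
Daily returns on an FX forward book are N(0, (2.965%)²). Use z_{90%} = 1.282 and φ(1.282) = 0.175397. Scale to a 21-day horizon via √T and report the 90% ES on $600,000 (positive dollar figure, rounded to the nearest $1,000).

σ_{21d} = 2.965% × √21 = 13.587%.
ES multiplier = φ(z)/(1−α) = 0.175397/0.1 = 1.754.
ES = 13.587% × 1.754 = 23.832%; on $600,000: $142,992.

$143,000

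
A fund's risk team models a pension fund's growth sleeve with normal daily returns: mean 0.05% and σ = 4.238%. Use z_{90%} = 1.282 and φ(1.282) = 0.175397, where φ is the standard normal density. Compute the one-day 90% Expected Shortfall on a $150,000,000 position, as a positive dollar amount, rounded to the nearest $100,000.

Tail multiplier: φ(z)/(1−α) = 0.175397 / 0.1 = 1.754.
ES = −(0.05%) + 4.238% × 1.754 = 7.383%.
On $150,000,000: 0.07383 × $150,000,000 = $11,074,500.

$11,100,000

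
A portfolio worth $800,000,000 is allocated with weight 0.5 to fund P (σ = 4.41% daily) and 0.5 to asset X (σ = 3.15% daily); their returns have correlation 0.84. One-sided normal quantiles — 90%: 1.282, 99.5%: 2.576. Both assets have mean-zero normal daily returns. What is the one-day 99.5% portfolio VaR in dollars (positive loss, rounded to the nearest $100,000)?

$74,800,000

σ_p² = 0.5²·4.41² + 0.5²·3.15² + 2·0.84·0.5·0.5·4.41·3.15 = 13.1771 (%²).
σ_p = √13.1771 = 3.630%.
VaR = 2.576 × 3.630% = 9.351%; on $800,000,000 that is $74,808,000.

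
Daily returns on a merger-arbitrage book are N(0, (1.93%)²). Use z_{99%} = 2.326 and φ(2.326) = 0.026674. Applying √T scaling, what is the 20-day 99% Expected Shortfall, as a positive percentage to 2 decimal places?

σ_{20d} = 1.93% × √20 = 8.631%.
ES multiplier = φ(z)/(1−α) = 0.026674/0.01 = 2.667.
ES = 8.631% × 2.667 = 23.019%.

23.02%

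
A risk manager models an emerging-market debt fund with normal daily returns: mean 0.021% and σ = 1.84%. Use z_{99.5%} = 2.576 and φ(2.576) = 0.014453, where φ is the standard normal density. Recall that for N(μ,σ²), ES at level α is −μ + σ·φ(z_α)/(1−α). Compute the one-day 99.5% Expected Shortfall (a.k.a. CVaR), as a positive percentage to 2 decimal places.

Tail multiplier: φ(z)/(1−α) = 0.014453 / 0.005 = 2.891.
ES = −(0.021%) + 1.84% × 2.891 = 5.298%.

5.30%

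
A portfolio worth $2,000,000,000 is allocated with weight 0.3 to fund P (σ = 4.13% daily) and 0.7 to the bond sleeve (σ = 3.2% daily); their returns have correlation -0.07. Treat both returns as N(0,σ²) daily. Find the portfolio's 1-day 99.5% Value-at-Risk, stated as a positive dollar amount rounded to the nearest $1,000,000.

$128,000,000

σ_p² = 0.3²·4.13² + 0.7²·3.2² + 2·-0.07·0.3·0.7·4.13·3.2 = 6.1642 (%²).
σ_p = √6.1642 = 2.483%.
At 99.5%, z = 2.576.
VaR = 2.576 × 2.483% = 6.396%; on $2,000,000,000 that is $127,920,000.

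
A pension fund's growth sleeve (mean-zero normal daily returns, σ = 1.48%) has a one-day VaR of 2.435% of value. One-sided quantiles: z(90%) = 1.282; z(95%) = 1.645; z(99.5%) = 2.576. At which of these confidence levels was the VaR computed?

Implied z = VaR/σ = 2.435 / 1.48 = 1.645.
This matches z(95%) = 1.645.

95%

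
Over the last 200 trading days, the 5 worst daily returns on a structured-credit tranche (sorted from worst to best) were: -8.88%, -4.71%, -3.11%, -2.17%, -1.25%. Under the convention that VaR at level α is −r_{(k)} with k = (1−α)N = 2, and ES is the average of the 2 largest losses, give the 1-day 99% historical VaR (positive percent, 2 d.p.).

4.71%

k = 2; the 2nd lowest return is -4.71%, so VaR = 4.71%.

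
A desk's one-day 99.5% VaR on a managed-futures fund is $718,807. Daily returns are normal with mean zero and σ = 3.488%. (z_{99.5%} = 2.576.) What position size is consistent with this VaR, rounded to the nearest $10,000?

VaR as a fraction of value: z·σ = 2.576 × 3.488% = 8.98509%.
Position = $718,807 / 0.0898509 = $8,000,000.

$8,000,000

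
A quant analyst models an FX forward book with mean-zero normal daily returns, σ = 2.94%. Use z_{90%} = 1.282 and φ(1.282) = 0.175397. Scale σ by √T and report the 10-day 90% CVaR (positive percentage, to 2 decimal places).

σ_{10d} = 2.94% × √10 = 9.297%.
ES multiplier = φ(z)/(1−α) = 0.175397/0.1 = 1.754.
ES = 9.297% × 1.754 = 16.307%.

16.31%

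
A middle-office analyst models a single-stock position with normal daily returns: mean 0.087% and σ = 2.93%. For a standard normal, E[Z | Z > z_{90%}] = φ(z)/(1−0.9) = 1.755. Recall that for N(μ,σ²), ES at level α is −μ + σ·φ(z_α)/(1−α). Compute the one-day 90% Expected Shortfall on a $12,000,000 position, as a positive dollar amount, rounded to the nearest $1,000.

$607,000

ES = −(0.087%) + 2.93% × 1.755 = 5.055%.
On $12,000,000: 0.05055 × $12,000,000 = $606,600.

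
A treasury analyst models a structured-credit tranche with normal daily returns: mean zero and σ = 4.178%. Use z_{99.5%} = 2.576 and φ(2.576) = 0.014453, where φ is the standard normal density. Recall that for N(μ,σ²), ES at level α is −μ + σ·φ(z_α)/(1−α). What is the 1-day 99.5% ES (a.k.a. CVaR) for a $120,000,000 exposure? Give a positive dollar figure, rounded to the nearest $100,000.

Tail multiplier: φ(z)/(1−α) = 0.014453 / 0.005 = 2.891.
ES = 4.178% × 2.891 = 12.079%.
On $120,000,000: 0.12079 × $120,000,000 = $14,494,800.

$14,500,000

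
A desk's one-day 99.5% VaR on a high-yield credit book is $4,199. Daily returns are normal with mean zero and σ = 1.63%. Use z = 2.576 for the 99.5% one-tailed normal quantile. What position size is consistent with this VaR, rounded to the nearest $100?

$100,000

VaR as a fraction of value: z·σ = 2.576 × 1.63% = 4.19888%.
Position = $4,199 / 0.0419888 = $100,003.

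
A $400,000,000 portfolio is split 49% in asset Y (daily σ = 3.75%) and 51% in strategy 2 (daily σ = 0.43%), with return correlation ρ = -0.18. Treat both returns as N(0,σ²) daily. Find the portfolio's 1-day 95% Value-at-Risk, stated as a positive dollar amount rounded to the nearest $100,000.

$11,900,000

σ_p² = 0.49²·3.75² + 0.51²·0.43² + 2·-0.18·0.49·0.51·3.75·0.43 = 3.2794 (%²).
σ_p = √3.2794 = 1.811%.
At 95%, z = 1.645.
VaR = 1.645 × 1.811% = 2.979%; on $400,000,000 that is $11,916,000.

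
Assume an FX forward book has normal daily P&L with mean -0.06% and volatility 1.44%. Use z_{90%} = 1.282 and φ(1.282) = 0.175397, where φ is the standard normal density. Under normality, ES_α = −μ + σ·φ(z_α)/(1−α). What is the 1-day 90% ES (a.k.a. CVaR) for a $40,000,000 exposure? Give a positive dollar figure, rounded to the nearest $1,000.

Tail multiplier: φ(z)/(1−α) = 0.175397 / 0.1 = 1.754.
ES = −(-0.06%) + 1.44% × 1.754 = 2.586%.
On $40,000,000: 0.02586 × $40,000,000 = $1,034,400.

$1,034,000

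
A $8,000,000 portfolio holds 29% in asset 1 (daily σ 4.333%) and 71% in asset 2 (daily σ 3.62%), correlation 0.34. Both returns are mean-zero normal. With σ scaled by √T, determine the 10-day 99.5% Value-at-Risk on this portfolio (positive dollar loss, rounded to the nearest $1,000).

σ_p = √(0.29²·4.333² + 0.71²·3.62² + 2·0.34·0.29·0.71·4.333·3.62) = 3.222%.
σ_{10d} = 3.222% × √10 = 10.189%.
z(99.5%) = 2.576.
VaR = 2.576 × 10.189% = 26.247%; on $8,000,000 that is $2,099,760.

$2,100,000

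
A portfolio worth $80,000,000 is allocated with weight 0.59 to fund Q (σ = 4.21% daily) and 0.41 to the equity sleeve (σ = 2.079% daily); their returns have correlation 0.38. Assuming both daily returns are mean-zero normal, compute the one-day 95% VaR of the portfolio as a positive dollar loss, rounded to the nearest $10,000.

σ_p² = 0.59²·4.21² + 0.41²·2.079² + 2·0.38·0.59·0.41·4.21·2.079 = 8.5054 (%²).
σ_p = √8.5054 = 2.916%.
At 95%, z = 1.645.
VaR = 1.645 × 2.916% = 4.797%; on $80,000,000 that is $3,837,600.

$3,840,000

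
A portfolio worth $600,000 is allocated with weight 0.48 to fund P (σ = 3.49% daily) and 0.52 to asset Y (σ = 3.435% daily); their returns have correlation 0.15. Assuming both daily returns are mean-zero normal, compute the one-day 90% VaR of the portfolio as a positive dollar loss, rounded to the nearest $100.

$20,200

σ_p² = 0.48²·3.49² + 0.52²·3.435² + 2·0.15·0.48·0.52·3.49·3.435 = 6.8945 (%²).
σ_p = √6.8945 = 2.626%.
At 90%, z = 1.282.
VaR = 1.282 × 2.626% = 3.367%; on $600,000 that is $20,202.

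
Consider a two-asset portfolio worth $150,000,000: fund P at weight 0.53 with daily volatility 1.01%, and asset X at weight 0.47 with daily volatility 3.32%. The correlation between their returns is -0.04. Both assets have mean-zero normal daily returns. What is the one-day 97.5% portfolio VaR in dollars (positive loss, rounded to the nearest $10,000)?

$4,790,000

σ_p² = 0.53²·1.01² + 0.47²·3.32² + 2·-0.04·0.53·0.47·1.01·3.32 = 2.6546 (%²).
σ_p = √2.6546 = 1.629%.
At 97.5%, z = 1.960.
VaR = 1.960 × 1.629% = 3.193%; on $150,000,000 that is $4,789,500.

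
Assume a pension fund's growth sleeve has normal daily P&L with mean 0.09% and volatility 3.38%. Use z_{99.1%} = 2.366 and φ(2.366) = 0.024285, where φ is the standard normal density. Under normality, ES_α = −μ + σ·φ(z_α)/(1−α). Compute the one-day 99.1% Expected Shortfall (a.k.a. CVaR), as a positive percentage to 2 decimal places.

9.03%

Tail multiplier: φ(z)/(1−α) = 0.024285 / 0.009 = 2.698.
ES = −(0.09%) + 3.38% × 2.698 = 9.029%.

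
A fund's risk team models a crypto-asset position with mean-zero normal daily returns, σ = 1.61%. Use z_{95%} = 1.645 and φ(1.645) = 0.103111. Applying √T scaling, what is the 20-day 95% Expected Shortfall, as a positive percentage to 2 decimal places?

14.85%

σ_{20d} = 1.61% × √20 = 7.200%.
ES multiplier = φ(z)/(1−α) = 0.103111/0.05 = 2.062.
ES = 7.200% × 2.062 = 14.846%.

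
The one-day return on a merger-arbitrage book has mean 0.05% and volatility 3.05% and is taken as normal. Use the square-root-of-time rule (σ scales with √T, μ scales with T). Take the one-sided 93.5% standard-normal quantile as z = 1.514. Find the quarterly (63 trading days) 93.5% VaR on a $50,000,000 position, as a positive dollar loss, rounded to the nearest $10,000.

σ_{63d} = 3.05% × √63 = 24.209%; μ_{63d} = 63 × 0.05% = 3.150%.
VaR = −(3.150%) + 1.514 × 24.209% = 33.502%.
On $50,000,000: 0.33502 × $50,000,000 = $16,751,000.

$16,750,000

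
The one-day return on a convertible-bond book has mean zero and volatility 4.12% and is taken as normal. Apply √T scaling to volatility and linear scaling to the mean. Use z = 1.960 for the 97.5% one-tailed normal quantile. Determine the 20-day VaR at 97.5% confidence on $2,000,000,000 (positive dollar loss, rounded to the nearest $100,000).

σ_{20d} = 4.12% × √20 = 18.425%.
VaR = 1.960 × 18.425% = 36.113%.
On $2,000,000,000: 0.36113 × $2,000,000,000 = $722,260,000.

$722,300,000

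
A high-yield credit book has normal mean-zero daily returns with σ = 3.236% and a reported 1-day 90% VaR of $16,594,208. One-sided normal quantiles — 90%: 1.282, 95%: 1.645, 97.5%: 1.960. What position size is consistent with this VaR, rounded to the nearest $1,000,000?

VaR as a fraction of value: z·σ = 1.282 × 3.236% = 4.14855%.
Position = $16,594,208 / 0.0414855 = $400,000,000.

$400,000,000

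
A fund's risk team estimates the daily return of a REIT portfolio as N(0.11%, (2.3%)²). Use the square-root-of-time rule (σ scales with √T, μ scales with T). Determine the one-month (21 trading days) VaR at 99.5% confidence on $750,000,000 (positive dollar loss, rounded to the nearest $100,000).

At 99.5%, z = 2.576.
σ_{21d} = 2.3% × √21 = 10.540%; μ_{21d} = 21 × 0.11% = 2.310%.
VaR = −(2.310%) + 2.576 × 10.540% = 24.841%.
On $750,000,000: 0.24841 × $750,000,000 = $186,307,500.

$186,300,000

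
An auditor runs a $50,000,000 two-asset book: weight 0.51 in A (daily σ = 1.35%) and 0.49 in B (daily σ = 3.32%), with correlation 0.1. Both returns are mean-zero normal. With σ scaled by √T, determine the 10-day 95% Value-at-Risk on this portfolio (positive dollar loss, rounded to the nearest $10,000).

$4,760,000

σ_p = √(0.51²·1.35² + 0.49²·3.32² + 2·0.1·0.51·0.49·1.35·3.32) = 1.829%.
σ_{10d} = 1.829% × √10 = 5.784%.
z(95%) = 1.645.
VaR = 1.645 × 5.784% = 9.515%; on $50,000,000 that is $4,757,500.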